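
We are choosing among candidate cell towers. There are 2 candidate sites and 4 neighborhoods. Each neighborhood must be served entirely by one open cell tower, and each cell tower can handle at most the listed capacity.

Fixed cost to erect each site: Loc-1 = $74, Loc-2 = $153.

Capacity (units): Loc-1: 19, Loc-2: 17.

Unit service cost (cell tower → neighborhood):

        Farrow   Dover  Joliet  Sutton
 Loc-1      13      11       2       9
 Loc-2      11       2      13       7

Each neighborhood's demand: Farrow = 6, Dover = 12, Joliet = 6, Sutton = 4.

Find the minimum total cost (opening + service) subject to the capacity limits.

Minimum total cost: 369

Open {Loc-1, Loc-2}: Farrow→Loc-1 13·6=78, Dover→Loc-2 2·12=24, Joliet→Loc-1 2·6=12, Sutton→Loc-2 7·4=28.
Loads: Loc-1 carries 12/19, Loc-2 carries 16/17. Service 142; fixed 227; total 369.
Next best feasible plan costs 377.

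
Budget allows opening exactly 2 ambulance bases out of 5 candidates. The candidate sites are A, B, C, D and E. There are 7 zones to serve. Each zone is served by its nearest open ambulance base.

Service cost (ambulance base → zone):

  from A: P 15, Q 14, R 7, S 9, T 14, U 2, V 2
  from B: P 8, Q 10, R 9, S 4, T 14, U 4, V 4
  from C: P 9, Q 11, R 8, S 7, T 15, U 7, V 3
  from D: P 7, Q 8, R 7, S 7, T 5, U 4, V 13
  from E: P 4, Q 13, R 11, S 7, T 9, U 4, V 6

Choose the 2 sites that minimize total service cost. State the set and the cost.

With exactly 2 open, each zone uses its cheapest among the chosen.
{A, D}: P→D 7, Q→D 8, R→A 7, S→D 7, T→D 5, U→A 2, V→A 2. Service cost 38.
{B, D}: service cost 39
{C, D}: service cost 41
Among all 10 size-2 choices, {A, D} is lowest.

Choose A and D; total service cost 38.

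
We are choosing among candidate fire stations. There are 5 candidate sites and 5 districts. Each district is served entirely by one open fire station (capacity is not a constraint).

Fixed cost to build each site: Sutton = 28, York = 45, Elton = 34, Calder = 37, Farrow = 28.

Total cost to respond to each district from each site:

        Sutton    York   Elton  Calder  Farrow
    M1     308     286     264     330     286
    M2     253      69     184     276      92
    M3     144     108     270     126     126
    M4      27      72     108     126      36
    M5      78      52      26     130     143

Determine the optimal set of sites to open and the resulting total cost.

Open Sutton, York and Elton; minimum total cost 601.

For any fixed open set, each district goes to its cheapest open site; total = fixed + service.
{Sutton, York, Elton}: M1→Elton 264, M2→York 69, M3→York 108, M4→Sutton 27, M5→Elton 26. Service 494; fixed 107; total 601.
{Elton, Farrow}: service 544 + fixed 62 = 606
{York, Elton, Farrow}: M1→Elton 264, M2→York 69, M3→York 108, M4→Farrow 36, M5→Elton 26. Service 503; fixed 107; total 610.
{Sutton, York, Elton, Calder, Farrow}: M1→Elton 264, M2→York 69, M3→York 108, M4→Sutton 27, M5→Elton 26. Service 494; fixed 172; total 666.
No other subset beats 601.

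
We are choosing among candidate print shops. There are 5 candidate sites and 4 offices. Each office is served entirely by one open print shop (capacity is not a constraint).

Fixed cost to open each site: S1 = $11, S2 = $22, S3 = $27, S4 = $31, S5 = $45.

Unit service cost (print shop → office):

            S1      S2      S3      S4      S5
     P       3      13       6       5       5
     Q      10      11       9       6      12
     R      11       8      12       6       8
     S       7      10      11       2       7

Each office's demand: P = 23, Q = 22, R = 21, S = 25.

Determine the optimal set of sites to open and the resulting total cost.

For any fixed open set, each office goes to its cheapest open site; total = fixed + service.
{S1, S4}: P→S1 3·23=69, Q→S4 6·22=132, R→S4 6·21=126, S→S4 2·25=50. Service 377; fixed 42; total 419.
{S1, S2, S4}: service 377 + fixed 64 = 441
{S1, S3, S4}: service 377 + fixed 69 = 446
{S1, S2, S3, S4, S5}: service 377 + fixed 136 = 513
No other subset beats 419.

Open S1 and S4; minimum total cost 419.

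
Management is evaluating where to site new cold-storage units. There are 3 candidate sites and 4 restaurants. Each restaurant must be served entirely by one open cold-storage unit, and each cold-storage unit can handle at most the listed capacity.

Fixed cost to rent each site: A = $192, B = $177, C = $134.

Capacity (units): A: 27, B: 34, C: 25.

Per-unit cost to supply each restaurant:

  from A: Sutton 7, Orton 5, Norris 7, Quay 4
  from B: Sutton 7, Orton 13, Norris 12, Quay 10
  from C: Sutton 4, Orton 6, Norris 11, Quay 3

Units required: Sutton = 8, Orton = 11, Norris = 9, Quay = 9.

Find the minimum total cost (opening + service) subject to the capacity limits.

Minimum total cost: 503

Open {A, C}: Sutton→C 4·8=32, Orton→A 5·11=55, Norris→A 7·9=63, Quay→C 3·9=27.
Loads: A carries 20/27, C carries 17/25. Service 177; fixed 326; total 503.
Next best feasible plan costs 523.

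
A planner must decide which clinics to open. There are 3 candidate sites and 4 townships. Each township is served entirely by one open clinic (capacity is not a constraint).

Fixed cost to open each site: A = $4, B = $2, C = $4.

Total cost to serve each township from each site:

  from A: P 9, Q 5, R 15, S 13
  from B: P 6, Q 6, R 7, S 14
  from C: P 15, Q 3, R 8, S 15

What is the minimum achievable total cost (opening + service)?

Minimum total cost: 35

For any fixed open set, each township goes to its cheapest open site; total = fixed + service.
{B}: P→B 6, Q→B 6, R→B 7, S→B 14. Service 33; fixed 2; total 35.
{B, C}: P→B 6, Q→C 3, R→B 7, S→B 14. Service 30; fixed 6; total 36.
{A, B}: service 31 + fixed 6 = 37
{A, B, C}: service 29 + fixed 10 = 39
No other subset beats 35.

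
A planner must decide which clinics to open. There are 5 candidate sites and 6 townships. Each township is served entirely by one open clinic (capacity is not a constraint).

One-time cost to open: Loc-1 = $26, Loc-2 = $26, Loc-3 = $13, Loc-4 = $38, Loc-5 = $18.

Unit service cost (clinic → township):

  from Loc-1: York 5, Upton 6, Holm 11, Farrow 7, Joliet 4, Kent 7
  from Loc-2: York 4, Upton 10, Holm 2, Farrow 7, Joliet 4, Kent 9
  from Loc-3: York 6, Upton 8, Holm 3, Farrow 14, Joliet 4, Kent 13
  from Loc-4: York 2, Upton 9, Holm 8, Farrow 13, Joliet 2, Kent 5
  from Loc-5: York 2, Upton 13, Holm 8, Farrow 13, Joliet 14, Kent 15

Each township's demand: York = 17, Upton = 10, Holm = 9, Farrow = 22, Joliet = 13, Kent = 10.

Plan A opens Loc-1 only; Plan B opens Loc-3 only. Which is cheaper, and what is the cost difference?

Plan A: {Loc-1}: York→Loc-1 5·17=85, Upton→Loc-1 6·10=60, Holm→Loc-1 11·9=99, Farrow→Loc-1 7·22=154, Joliet→Loc-1 4·13=52, Kent→Loc-1 7·10=70. Service 520; fixed 26; total 546.
Plan B: {Loc-3}: York→Loc-3 6·17=102, Upton→Loc-3 8·10=80, Holm→Loc-3 3·9=27, Farrow→Loc-3 14·22=308, Joliet→Loc-3 4·13=52, Kent→Loc-3 13·10=130. Service 699; fixed 13; total 712.
Difference: |546 − 712| = 166.

Plan A is cheaper by 166.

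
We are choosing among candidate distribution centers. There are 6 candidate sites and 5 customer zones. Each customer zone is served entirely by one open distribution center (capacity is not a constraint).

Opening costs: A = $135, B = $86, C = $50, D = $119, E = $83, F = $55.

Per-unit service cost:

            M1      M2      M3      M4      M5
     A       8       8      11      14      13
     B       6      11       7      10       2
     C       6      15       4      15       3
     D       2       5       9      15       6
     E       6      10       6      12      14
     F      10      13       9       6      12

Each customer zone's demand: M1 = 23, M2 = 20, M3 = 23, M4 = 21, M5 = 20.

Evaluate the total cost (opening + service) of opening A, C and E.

Each customer zone is assigned to its cheapest site among the open ones.
{A, C, E}: M1→C 6·23=138, M2→A 8·20=160, M3→C 4·23=92, M4→E 12·21=252, M5→C 3·20=60. Service 702; fixed 268; total 970.

Total cost: 970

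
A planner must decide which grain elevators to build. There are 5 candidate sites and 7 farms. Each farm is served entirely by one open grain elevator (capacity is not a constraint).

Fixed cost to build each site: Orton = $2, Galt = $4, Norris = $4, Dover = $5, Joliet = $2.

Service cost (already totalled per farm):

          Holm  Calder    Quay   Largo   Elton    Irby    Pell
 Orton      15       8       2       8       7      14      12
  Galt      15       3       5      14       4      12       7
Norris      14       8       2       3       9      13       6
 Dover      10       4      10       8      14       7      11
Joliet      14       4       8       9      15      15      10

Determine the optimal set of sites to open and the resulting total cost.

Open Galt, Norris and Dover; minimum total cost 48.

For any fixed open set, each farm goes to its cheapest open site; total = fixed + service.
{Galt, Norris, Dover}: Holm→Dover 10, Calder→Galt 3, Quay→Norris 2, Largo→Norris 3, Elton→Galt 4, Irby→Dover 7, Pell→Norris 6. Service 35; fixed 13; total 48.
{Orton, Galt, Norris, Dover}: service 35 + fixed 15 = 50
{Orton, Norris, Dover}: service 39 + fixed 11 = 50
{Orton, Galt, Norris, Dover, Joliet}: Holm→Dover 10, Calder→Galt 3, Quay→Orton 2, Largo→Norris 3, Elton→Galt 4, Irby→Dover 7, Pell→Norris 6. Service 35; fixed 17; total 52.
No other subset beats 48.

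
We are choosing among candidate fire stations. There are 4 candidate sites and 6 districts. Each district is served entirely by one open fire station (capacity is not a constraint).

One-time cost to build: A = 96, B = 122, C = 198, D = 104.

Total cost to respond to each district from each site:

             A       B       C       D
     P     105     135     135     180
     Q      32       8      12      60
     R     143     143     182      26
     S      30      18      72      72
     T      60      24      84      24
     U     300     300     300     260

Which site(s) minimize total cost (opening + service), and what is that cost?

For any fixed open set, each district goes to its cheapest open site; total = fixed + service.
{A, D}: P→A 105, Q→A 32, R→D 26, S→A 30, T→D 24, U→D 260. Service 477; fixed 200; total 677.
{B, D}: P→B 135, Q→B 8, R→D 26, S→B 18, T→B 24, U→D 260. Service 471; fixed 226; total 697.
{D}: service 622 + fixed 104 = 726
{A, B, C, D}: P→A 105, Q→B 8, R→D 26, S→B 18, T→B 24, U→D 260. Service 441; fixed 520; total 961.
No other subset beats 677.

Open A and D; minimum total cost 677.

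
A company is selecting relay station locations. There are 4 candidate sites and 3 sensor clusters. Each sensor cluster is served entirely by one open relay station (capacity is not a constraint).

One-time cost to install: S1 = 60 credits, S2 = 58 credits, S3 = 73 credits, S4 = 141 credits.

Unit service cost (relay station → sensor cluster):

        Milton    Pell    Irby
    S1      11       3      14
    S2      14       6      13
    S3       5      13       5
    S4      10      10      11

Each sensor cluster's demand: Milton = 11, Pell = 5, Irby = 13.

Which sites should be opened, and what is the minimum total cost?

Open S3 only; minimum total cost 258.

For any fixed open set, each sensor cluster goes to its cheapest open site; total = fixed + service.
{S3}: Milton→S3 5·11=55, Pell→S3 13·5=65, Irby→S3 5·13=65. Service 185; fixed 73; total 258.
{S1, S3}: Milton→S3 5·11=55, Pell→S1 3·5=15, Irby→S3 5·13=65. Service 135; fixed 133; total 268.
{S2, S3}: service 150 + fixed 131 = 281
{S1, S2, S3, S4}: service 135 + fixed 332 = 467
(All 15 nonempty subsets were checked; S3 only is lowest.)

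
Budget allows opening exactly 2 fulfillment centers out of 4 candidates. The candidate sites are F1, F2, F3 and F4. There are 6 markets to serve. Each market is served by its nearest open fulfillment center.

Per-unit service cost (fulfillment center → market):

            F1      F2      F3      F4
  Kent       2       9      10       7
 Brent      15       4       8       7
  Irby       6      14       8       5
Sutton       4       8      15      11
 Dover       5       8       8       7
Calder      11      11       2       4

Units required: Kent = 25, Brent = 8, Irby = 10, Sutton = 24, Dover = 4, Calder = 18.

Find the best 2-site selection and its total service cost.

Choose F1 and F3; total service cost 326.

With exactly 2 open, each market uses its cheapest among the chosen.
{F1, F3}: Kent→F1 2·25=50, Brent→F3 8·8=64, Irby→F1 6·10=60, Sutton→F1 4·24=96, Dover→F1 5·4=20, Calder→F3 2·18=36. Service cost 326.
{F1, F4}: service cost 344
{F1, F2}: service cost 456
Among all 6 size-2 choices, {F1, F3} is lowest.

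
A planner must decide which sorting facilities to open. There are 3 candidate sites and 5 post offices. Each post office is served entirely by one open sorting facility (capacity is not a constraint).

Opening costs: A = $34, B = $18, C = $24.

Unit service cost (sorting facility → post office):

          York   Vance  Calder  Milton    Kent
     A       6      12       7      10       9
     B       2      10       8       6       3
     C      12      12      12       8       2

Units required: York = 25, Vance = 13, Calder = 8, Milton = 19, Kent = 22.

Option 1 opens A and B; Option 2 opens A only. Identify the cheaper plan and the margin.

Option 1 is cheaper by 316.

Option 1: {A, B}: York→B 2·25=50, Vance→B 10·13=130, Calder→A 7·8=56, Milton→B 6·19=114, Kent→B 3·22=66. Service 416; fixed 52; total 468.
Option 2: {A}: York→A 6·25=150, Vance→A 12·13=156, Calder→A 7·8=56, Milton→A 10·19=190, Kent→A 9·22=198. Service 750; fixed 34; total 784.
Difference: |468 − 784| = 316.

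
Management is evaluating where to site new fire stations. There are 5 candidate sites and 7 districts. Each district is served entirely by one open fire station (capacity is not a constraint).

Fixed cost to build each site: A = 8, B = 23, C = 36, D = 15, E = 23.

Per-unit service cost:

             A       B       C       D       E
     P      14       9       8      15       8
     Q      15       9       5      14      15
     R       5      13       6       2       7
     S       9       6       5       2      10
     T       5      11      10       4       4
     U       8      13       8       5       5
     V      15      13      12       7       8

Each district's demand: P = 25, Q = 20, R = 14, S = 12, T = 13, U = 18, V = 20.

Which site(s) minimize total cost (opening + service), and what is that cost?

Open C and D; minimum total cost 685.

For any fixed open set, each district goes to its cheapest open site; total = fixed + service.
{C, D}: P→C 8·25=200, Q→C 5·20=100, R→D 2·14=28, S→D 2·12=24, T→D 4·13=52, U→D 5·18=90, V→D 7·20=140. Service 634; fixed 51; total 685.
{A, C, D}: service 634 + fixed 59 = 693
{B, C, D}: P→C 8·25=200, Q→C 5·20=100, R→D 2·14=28, S→D 2·12=24, T→D 4·13=52, U→D 5·18=90, V→D 7·20=140. Service 634; fixed 74; total 708.
{A, B, C, D, E}: service 634 + fixed 105 = 739
No other subset beats 685.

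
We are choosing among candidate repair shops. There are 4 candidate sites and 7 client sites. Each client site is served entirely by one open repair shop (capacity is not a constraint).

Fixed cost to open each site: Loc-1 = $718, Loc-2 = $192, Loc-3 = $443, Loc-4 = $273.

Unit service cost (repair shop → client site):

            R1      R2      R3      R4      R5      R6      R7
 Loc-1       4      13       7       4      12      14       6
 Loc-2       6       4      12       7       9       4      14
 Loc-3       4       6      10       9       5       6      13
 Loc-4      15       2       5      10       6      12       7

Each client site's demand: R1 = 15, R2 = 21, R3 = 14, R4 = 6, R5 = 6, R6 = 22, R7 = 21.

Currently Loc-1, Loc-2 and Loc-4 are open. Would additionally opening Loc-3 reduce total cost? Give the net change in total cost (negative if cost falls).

No — net change +437 (cost rises by 437).

Current service cost with {Loc-1, Loc-2, Loc-4}: 446.
Adding Loc-3: each client site re-picks its cheapest; new service cost 440, saving 6.
Extra fixed cost: 443. Net change = 443 − 6 = 437.
(Totals: 1629 → 2066.)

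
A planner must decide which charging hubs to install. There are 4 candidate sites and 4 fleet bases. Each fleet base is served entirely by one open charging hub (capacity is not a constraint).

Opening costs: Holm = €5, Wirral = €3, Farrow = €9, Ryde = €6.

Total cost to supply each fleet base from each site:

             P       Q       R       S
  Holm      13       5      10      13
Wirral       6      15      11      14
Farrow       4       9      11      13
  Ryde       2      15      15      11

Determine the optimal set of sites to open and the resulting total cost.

Open Holm and Ryde; minimum total cost 39.

For any fixed open set, each fleet base goes to its cheapest open site; total = fixed + service.
{Holm, Ryde}: P→Ryde 2, Q→Holm 5, R→Holm 10, S→Ryde 11. Service 28; fixed 11; total 39.
{Holm, Wirral}: service 34 + fixed 8 = 42
{Holm, Wirral, Ryde}: service 28 + fixed 14 = 42
{Holm, Wirral, Farrow, Ryde}: P→Ryde 2, Q→Holm 5, R→Holm 10, S→Ryde 11. Service 28; fixed 23; total 51.
No other subset beats 39.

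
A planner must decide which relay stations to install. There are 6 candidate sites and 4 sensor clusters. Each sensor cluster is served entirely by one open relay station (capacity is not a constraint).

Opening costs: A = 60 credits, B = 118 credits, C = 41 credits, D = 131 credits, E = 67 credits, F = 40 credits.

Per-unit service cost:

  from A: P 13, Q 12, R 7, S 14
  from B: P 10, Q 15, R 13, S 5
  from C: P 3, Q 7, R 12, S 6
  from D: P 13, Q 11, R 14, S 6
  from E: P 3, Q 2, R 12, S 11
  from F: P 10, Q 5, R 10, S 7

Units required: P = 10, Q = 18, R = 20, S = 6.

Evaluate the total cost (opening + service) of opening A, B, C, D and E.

Each sensor cluster is assigned to its cheapest site among the open ones.
{A, B, C, D, E}: P→C 3·10=30, Q→E 2·18=36, R→A 7·20=140, S→B 5·6=30. Service 236; fixed 417; total 653.

Total cost: 653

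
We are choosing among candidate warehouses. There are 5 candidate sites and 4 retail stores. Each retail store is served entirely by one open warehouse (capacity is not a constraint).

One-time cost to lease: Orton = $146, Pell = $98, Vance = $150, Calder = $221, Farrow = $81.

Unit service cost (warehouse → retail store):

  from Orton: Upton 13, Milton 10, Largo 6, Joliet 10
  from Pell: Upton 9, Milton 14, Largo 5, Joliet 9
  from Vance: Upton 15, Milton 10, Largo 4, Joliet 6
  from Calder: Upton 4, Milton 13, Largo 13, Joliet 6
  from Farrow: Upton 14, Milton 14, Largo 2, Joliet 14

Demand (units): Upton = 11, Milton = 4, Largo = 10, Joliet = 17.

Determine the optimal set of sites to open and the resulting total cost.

For any fixed open set, each retail store goes to its cheapest open site; total = fixed + service.
{Pell}: Upton→Pell 9·11=99, Milton→Pell 14·4=56, Largo→Pell 5·10=50, Joliet→Pell 9·17=153. Service 358; fixed 98; total 456.
{Vance}: service 347 + fixed 150 = 497
{Pell, Farrow}: Upton→Pell 9·11=99, Milton→Pell 14·4=56, Largo→Farrow 2·10=20, Joliet→Pell 9·17=153. Service 328; fixed 179; total 507.
{Orton, Pell, Vance, Calder, Farrow}: Upton→Calder 4·11=44, Milton→Orton 10·4=40, Largo→Farrow 2·10=20, Joliet→Vance 6·17=102. Service 206; fixed 696; total 902.
No other subset beats 456.

Open Pell only; minimum total cost 456.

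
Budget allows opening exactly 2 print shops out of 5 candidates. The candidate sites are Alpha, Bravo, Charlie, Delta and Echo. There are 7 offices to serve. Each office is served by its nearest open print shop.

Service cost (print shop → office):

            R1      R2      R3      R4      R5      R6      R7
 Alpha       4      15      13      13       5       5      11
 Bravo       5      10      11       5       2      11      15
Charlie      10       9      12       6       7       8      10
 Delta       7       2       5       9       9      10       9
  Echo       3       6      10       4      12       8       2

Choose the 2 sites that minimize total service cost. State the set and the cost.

Choose Delta and Echo; total service cost 33.

With exactly 2 open, each office uses its cheapest among the chosen.
{Delta, Echo}: R1→Echo 3, R2→Delta 2, R3→Delta 5, R4→Echo 4, R5→Delta 9, R6→Echo 8, R7→Echo 2. Service cost 33.
{Alpha, Echo}: service cost 35
{Bravo, Echo}: service cost 35
Among all 10 size-2 choices, {Delta, Echo} is lowest.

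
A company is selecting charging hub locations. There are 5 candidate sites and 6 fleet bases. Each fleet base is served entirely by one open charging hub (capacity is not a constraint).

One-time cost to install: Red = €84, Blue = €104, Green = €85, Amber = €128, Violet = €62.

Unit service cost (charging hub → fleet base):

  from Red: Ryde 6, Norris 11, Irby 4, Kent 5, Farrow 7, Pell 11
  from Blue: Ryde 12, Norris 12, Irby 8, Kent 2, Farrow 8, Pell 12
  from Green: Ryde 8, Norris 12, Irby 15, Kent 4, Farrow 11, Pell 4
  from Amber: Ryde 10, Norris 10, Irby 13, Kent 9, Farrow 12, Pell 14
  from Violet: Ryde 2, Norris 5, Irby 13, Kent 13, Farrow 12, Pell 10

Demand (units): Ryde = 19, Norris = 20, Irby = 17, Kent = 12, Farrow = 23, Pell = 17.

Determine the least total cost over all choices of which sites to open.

For any fixed open set, each fleet base goes to its cheapest open site; total = fixed + service.
{Red, Green, Violet}: Ryde→Violet 2·19=38, Norris→Violet 5·20=100, Irby→Red 4·17=68, Kent→Green 4·12=48, Farrow→Red 7·23=161, Pell→Green 4·17=68. Service 483; fixed 231; total 714.
{Red, Violet}: service 597 + fixed 146 = 743
{Red, Blue, Green, Violet}: service 459 + fixed 335 = 794
{Red, Blue, Green, Amber, Violet}: service 459 + fixed 463 = 922
No other subset beats 714.

Minimum total cost: 714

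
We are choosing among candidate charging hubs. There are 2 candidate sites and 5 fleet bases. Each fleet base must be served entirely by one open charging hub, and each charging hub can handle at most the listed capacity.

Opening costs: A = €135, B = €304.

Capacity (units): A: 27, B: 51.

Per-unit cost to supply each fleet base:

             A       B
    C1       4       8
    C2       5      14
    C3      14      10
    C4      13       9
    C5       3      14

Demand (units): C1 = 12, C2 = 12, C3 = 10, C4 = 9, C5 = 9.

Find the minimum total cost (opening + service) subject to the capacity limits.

Minimum total cost: 803

Open {A, B}: C1→B 8·12=96, C2→A 5·12=60, C3→B 10·10=100, C4→B 9·9=81, C5→A 3·9=27.
Loads: A carries 21/27, B carries 31/51. Service 364; fixed 439; total 803.
Next best feasible plan costs 854.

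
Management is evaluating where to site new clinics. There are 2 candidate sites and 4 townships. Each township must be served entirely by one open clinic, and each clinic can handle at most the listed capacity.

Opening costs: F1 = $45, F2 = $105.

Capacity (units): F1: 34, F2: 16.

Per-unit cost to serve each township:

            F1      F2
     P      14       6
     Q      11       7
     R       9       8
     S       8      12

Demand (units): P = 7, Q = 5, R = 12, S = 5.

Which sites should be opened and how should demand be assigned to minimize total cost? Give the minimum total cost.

Minimum total cost: 346

Open {F1}: P→F1 14·7=98, Q→F1 11·5=55, R→F1 9·12=108, S→F1 8·5=40.
Loads: F1 carries 29/34. Service 301; fixed 45; total 346.
Next best feasible plan costs 375.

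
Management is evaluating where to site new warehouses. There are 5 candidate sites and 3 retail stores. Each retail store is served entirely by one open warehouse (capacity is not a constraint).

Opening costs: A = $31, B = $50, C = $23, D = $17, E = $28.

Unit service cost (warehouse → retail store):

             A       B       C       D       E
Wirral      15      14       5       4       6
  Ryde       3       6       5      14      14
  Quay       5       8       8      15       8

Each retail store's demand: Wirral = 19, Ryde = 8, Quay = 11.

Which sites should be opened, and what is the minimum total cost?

For any fixed open set, each retail store goes to its cheapest open site; total = fixed + service.
{A, D}: Wirral→D 4·19=76, Ryde→A 3·8=24, Quay→A 5·11=55. Service 155; fixed 48; total 203.
{A, C, D}: service 155 + fixed 71 = 226
{A, C}: Wirral→C 5·19=95, Ryde→A 3·8=24, Quay→A 5·11=55. Service 174; fixed 54; total 228.
{A, B, C, D, E}: service 155 + fixed 149 = 304
No other subset beats 203.

Open A and D; minimum total cost 203.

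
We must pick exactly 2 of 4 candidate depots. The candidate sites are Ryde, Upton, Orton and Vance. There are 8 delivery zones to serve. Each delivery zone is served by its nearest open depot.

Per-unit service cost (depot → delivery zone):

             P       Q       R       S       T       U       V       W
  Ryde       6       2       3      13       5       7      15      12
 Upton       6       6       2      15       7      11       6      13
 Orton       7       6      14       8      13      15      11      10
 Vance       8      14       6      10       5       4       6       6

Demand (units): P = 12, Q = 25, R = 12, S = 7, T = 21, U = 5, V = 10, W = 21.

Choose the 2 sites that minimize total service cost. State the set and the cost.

With exactly 2 open, each delivery zone uses its cheapest among the chosen.
{Ryde, Vance}: P→Ryde 6·12=72, Q→Ryde 2·25=50, R→Ryde 3·12=36, S→Vance 10·7=70, T→Ryde 5·21=105, U→Vance 4·5=20, V→Vance 6·10=60, W→Vance 6·21=126. Service cost 539.
{Upton, Vance}: service cost 627
{Orton, Vance}: service cost 673
Among all 6 size-2 choices, {Ryde, Vance} is lowest.

Choose Ryde and Vance; total service cost 539.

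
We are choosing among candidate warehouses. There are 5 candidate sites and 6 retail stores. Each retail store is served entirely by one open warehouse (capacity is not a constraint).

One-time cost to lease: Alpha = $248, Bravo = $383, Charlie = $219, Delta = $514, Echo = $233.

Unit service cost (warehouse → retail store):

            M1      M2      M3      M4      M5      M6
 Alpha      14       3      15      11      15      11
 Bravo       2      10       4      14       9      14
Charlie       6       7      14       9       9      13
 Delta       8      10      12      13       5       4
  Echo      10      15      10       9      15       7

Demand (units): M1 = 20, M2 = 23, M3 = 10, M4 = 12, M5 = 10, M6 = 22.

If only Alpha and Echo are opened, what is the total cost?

Total cost: 1262

Each retail store is assigned to its cheapest site among the open ones.
{Alpha, Echo}: M1→Echo 10·20=200, M2→Alpha 3·23=69, M3→Echo 10·10=100, M4→Echo 9·12=108, M5→Alpha 15·10=150, M6→Echo 7·22=154. Service 781; fixed 481; total 1262.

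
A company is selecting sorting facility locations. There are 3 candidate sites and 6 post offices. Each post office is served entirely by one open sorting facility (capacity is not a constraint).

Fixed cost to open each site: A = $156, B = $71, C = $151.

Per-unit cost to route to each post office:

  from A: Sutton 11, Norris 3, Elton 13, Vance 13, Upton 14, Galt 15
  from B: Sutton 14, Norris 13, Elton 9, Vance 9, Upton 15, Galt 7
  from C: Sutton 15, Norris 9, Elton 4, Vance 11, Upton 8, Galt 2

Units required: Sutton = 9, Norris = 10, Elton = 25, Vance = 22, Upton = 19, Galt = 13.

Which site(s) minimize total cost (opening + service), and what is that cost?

For any fixed open set, each post office goes to its cheapest open site; total = fixed + service.
{C}: Sutton→C 15·9=135, Norris→C 9·10=90, Elton→C 4·25=100, Vance→C 11·22=242, Upton→C 8·19=152, Galt→C 2·13=26. Service 745; fixed 151; total 896.
{B, C}: service 692 + fixed 222 = 914
{A, C}: Sutton→A 11·9=99, Norris→A 3·10=30, Elton→C 4·25=100, Vance→C 11·22=242, Upton→C 8·19=152, Galt→C 2·13=26. Service 649; fixed 307; total 956.
{A, B, C}: Sutton→A 11·9=99, Norris→A 3·10=30, Elton→C 4·25=100, Vance→B 9·22=198, Upton→C 8·19=152, Galt→C 2·13=26. Service 605; fixed 378; total 983.
(All 7 nonempty subsets were checked; C only is lowest.)

Open C only; minimum total cost 896.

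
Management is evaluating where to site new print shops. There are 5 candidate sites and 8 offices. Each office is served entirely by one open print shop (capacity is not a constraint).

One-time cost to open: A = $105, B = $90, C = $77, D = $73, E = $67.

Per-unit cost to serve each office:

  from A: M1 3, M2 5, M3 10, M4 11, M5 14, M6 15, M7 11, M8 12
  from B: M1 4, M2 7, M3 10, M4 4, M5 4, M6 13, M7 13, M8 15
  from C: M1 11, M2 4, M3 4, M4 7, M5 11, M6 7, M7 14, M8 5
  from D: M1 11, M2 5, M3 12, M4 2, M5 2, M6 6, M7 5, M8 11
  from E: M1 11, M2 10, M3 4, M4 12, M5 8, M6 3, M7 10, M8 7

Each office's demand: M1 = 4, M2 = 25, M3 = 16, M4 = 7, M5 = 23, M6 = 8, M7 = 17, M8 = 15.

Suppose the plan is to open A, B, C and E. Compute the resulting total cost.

Each office is assigned to its cheapest site among the open ones.
{A, B, C, E}: M1→A 3·4=12, M2→C 4·25=100, M3→C 4·16=64, M4→B 4·7=28, M5→B 4·23=92, M6→E 3·8=24, M7→E 10·17=170, M8→C 5·15=75. Service 565; fixed 339; total 904.

Total cost: 904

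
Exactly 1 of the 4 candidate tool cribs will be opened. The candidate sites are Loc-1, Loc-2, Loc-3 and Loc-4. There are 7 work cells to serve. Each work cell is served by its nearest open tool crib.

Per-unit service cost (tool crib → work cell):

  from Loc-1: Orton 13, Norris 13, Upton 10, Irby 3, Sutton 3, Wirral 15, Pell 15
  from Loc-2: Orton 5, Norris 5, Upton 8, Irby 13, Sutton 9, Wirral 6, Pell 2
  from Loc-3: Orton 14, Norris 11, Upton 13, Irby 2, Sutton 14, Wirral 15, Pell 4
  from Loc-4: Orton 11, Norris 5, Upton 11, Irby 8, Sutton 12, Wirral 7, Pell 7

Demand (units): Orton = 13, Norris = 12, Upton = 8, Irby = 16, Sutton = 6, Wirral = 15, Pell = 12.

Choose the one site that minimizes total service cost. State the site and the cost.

With exactly 1 open, each work cell uses its cheapest among the chosen.
{Loc-2}: Orton→Loc-2 5·13=65, Norris→Loc-2 5·12=60, Upton→Loc-2 8·8=64, Irby→Loc-2 13·16=208, Sutton→Loc-2 9·6=54, Wirral→Loc-2 6·15=90, Pell→Loc-2 2·12=24. Service cost 565.
{Loc-4}: service cost 680
{Loc-3}: service cost 807
Among all 4 size-1 choices, {Loc-2} is lowest.

Choose Loc-2 only; total service cost 565.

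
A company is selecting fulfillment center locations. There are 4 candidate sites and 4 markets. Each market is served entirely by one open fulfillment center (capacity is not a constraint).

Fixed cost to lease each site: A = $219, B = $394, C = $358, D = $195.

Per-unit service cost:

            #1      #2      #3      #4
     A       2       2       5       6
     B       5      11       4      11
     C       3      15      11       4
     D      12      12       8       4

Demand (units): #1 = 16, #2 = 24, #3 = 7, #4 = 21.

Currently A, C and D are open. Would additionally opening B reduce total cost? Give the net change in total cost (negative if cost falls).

No — net change +387 (cost rises by 387).

Current service cost with {A, C, D}: 199.
Adding B: each market re-picks its cheapest; new service cost 192, saving 7.
Extra fixed cost: 394. Net change = 394 − 7 = 387.
(Totals: 971 → 1358.)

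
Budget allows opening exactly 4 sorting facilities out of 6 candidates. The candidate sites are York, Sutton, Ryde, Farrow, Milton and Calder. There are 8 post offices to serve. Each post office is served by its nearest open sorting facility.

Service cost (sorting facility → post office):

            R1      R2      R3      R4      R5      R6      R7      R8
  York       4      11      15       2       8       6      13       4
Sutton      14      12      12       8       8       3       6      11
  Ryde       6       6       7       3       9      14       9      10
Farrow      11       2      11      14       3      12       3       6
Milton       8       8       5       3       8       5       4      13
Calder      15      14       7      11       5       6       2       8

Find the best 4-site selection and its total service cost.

Choose York, Sutton, Farrow and Milton; total service cost 26.

With exactly 4 open, each post office uses its cheapest among the chosen.
{York, Sutton, Farrow, Milton}: R1→York 4, R2→Farrow 2, R3→Milton 5, R4→York 2, R5→Farrow 3, R6→Sutton 3, R7→Farrow 3, R8→York 4. Service cost 26.
{York, Sutton, Farrow, Calder}: service cost 27
{York, Farrow, Milton, Calder}: service cost 27
Among all 15 size-4 choices, {York, Sutton, Farrow, Milton} is lowest.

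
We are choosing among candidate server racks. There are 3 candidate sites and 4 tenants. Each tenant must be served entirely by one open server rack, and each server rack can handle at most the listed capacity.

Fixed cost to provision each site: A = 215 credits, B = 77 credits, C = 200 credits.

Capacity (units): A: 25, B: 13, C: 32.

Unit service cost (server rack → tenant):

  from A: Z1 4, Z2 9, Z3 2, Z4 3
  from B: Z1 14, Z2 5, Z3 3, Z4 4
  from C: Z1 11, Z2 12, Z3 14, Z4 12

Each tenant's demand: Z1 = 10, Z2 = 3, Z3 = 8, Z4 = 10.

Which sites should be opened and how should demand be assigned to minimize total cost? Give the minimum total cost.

Open {A, B}: Z1→A 4·10=40, Z2→B 5·3=15, Z3→B 3·8=24, Z4→A 3·10=30.
Loads: A carries 20/25, B carries 11/13. Service 109; fixed 292; total 401.
Next best feasible plan costs 403.

Minimum total cost: 401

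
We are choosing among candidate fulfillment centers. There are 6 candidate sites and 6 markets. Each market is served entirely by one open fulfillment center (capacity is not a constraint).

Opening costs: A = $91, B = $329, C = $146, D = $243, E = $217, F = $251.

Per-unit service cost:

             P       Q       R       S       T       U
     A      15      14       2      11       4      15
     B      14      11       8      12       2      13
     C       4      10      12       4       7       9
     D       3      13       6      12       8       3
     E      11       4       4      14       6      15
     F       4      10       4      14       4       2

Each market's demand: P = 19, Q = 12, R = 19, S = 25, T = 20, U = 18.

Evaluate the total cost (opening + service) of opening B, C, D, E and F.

Total cost: 1543

Each market is assigned to its cheapest site among the open ones.
{B, C, D, E, F}: P→D 3·19=57, Q→E 4·12=48, R→E 4·19=76, S→C 4·25=100, T→B 2·20=40, U→F 2·18=36. Service 357; fixed 1186; total 1543.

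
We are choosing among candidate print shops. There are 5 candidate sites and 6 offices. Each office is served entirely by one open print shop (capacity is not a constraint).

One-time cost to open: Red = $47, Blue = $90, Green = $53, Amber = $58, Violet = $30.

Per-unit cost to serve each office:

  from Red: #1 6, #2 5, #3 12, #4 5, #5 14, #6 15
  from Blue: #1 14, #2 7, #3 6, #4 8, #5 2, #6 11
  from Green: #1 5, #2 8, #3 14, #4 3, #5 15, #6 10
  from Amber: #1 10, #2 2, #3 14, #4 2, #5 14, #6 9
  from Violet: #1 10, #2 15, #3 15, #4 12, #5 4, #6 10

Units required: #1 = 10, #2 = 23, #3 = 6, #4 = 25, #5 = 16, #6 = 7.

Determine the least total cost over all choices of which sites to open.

Minimum total cost: 475

For any fixed open set, each office goes to its cheapest open site; total = fixed + service.
{Blue, Amber}: #1→Amber 10·10=100, #2→Amber 2·23=46, #3→Blue 6·6=36, #4→Amber 2·25=50, #5→Blue 2·16=32, #6→Amber 9·7=63. Service 327; fixed 148; total 475.
{Blue, Green, Amber}: service 277 + fixed 201 = 478
{Red, Blue, Amber}: service 287 + fixed 195 = 482
{Red, Blue, Green, Amber, Violet}: service 277 + fixed 278 = 555
No other subset beats 475.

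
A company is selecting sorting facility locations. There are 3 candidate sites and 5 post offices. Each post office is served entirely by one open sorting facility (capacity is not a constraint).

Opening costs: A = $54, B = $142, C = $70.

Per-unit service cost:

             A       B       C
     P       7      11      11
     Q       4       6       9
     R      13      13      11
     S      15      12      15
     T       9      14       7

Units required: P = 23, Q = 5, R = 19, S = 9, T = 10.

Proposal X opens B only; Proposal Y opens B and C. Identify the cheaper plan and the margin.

Proposal Y is cheaper by 38.

Proposal X: {B}: P→B 11·23=253, Q→B 6·5=30, R→B 13·19=247, S→B 12·9=108, T→B 14·10=140. Service 778; fixed 142; total 920.
Proposal Y: {B, C}: P→B 11·23=253, Q→B 6·5=30, R→C 11·19=209, S→B 12·9=108, T→C 7·10=70. Service 670; fixed 212; total 882.
Difference: |920 − 882| = 38.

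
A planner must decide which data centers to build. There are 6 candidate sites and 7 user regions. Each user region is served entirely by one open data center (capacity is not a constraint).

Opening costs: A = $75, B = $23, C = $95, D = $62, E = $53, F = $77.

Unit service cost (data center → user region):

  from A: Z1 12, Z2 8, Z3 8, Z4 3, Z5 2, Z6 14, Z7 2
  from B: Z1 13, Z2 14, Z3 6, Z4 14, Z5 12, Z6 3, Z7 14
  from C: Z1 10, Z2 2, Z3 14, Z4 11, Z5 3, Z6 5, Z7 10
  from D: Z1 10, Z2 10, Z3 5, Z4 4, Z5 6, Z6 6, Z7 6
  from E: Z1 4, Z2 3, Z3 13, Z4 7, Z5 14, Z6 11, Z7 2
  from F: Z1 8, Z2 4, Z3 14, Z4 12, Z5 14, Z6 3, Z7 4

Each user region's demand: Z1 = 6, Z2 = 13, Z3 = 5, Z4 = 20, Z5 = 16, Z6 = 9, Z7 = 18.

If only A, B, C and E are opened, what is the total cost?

Each user region is assigned to its cheapest site among the open ones.
{A, B, C, E}: Z1→E 4·6=24, Z2→C 2·13=26, Z3→B 6·5=30, Z4→A 3·20=60, Z5→A 2·16=32, Z6→B 3·9=27, Z7→A 2·18=36. Service 235; fixed 246; total 481.

Total cost: 481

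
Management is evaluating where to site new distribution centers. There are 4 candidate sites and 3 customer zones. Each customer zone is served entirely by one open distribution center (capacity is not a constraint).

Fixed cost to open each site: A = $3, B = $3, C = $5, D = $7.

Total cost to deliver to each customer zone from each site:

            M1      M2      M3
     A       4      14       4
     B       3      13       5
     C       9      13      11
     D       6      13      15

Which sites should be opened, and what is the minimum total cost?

Open B only; minimum total cost 24.

For any fixed open set, each customer zone goes to its cheapest open site; total = fixed + service.
{B}: M1→B 3, M2→B 13, M3→B 5. Service 21; fixed 3; total 24.
{A}: M1→A 4, M2→A 14, M3→A 4. Service 22; fixed 3; total 25.
{A, B}: M1→B 3, M2→B 13, M3→A 4. Service 20; fixed 6; total 26.
{A, B, C, D}: M1→B 3, M2→B 13, M3→A 4. Service 20; fixed 18; total 38.
No other subset beats 24.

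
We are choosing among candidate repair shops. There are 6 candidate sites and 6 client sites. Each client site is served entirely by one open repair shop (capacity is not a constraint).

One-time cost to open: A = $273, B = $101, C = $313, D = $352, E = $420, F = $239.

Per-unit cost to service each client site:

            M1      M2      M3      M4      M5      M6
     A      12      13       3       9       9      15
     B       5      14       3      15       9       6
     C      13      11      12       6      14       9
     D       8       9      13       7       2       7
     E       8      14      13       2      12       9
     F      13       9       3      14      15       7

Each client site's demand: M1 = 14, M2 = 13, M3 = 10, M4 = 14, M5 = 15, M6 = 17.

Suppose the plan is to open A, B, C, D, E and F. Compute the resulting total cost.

Each client site is assigned to its cheapest site among the open ones.
{A, B, C, D, E, F}: M1→B 5·14=70, M2→D 9·13=117, M3→A 3·10=30, M4→E 2·14=28, M5→D 2·15=30, M6→B 6·17=102. Service 377; fixed 1698; total 2075.

Total cost: 2075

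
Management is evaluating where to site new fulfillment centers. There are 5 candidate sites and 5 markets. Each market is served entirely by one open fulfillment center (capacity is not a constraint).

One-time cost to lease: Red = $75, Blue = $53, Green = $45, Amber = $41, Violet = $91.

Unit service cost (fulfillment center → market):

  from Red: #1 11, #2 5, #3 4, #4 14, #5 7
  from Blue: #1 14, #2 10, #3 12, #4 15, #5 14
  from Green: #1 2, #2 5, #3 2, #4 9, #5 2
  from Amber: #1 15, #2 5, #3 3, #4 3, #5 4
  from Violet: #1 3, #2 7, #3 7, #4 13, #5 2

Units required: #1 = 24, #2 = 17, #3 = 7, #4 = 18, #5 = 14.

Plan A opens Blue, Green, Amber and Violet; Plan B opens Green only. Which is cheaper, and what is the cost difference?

Plan A: {Blue, Green, Amber, Violet}: #1→Green 2·24=48, #2→Green 5·17=85, #3→Green 2·7=14, #4→Amber 3·18=54, #5→Green 2·14=28. Service 229; fixed 230; total 459.
Plan B: {Green}: #1→Green 2·24=48, #2→Green 5·17=85, #3→Green 2·7=14, #4→Green 9·18=162, #5→Green 2·14=28. Service 337; fixed 45; total 382.
Difference: |459 − 382| = 77.

Plan B is cheaper by 77.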